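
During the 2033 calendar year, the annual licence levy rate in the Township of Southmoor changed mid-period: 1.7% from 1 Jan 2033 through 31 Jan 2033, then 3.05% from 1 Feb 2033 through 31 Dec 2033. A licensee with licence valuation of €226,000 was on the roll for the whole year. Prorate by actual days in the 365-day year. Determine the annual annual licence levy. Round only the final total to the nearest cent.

1 Jan – 31 Jan 2033: 31 days at 1.7% → €226,000 × 1.7% × 31/365 = €326.3068
1 Feb – 31 Dec 2033: 334 days at 3.05% → €226,000 × 3.05% × 334/365 = €6,307.5671
Total = €6,633.8740

€6,633.87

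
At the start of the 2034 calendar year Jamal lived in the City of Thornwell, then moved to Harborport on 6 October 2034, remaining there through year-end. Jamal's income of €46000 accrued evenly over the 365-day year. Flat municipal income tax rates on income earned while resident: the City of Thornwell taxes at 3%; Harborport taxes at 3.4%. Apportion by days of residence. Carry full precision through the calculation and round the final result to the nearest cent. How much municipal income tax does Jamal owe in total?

€1423.86

The City of Thornwell, 1 January – 5 October 2034: 278 days → €46000 × 3% × 278/365 = €1051.0685
Harborport, 6 October – 31 December 2034: 87 days → €46000 × 3.4% × 87/365 = €372.7890
Total = €1423.8575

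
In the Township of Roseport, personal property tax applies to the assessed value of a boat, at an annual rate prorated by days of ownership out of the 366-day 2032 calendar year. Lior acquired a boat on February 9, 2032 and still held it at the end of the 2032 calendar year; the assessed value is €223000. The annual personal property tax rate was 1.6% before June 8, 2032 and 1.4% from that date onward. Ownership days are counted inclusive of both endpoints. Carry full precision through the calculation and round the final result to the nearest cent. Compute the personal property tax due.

€2935.56

February 9 – June 7, 2032: 120 days at 1.6% → €223000 × 1.6% × 120/366 = €1169.8361
June 8 – December 31, 2032: 207 days at 1.4% → €223000 × 1.4% × 207/366 = €1765.7213
Total = €2935.5574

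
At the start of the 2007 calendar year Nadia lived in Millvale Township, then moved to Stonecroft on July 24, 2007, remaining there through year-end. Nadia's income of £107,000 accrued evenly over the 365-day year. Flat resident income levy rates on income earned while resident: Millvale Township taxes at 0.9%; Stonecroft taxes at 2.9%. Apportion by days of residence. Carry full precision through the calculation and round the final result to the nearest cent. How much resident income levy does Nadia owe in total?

Millvale Township, January 1 – July 23, 2007: 204 days → £107,000 × 0.9% × 204/365 = £538.2247
Stonecroft, July 24 – December 31, 2007: 161 days → £107,000 × 2.9% × 161/365 = £1,368.7205
Total = £1,906.9452

£1,906.95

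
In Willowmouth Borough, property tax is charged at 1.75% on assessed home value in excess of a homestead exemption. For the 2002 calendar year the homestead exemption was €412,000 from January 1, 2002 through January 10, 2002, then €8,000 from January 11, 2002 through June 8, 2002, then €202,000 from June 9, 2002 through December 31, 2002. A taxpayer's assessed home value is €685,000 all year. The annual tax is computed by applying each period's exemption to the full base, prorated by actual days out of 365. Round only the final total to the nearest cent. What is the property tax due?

€9,737.72

January 1 – January 10, 2002: 10 days, exemption €412,000 → (€685,000 − €412,000) × 1.75% × 10/365 = €130.8904
January 11 – June 8, 2002: 149 days, exemption €8,000 → (€685,000 − €8,000) × 1.75% × 149/365 = €4,836.3767
June 9 – December 31, 2002: 206 days, exemption €202,000 → (€685,000 − €202,000) × 1.75% × 206/365 = €4,770.4521
Total = €9,737.7192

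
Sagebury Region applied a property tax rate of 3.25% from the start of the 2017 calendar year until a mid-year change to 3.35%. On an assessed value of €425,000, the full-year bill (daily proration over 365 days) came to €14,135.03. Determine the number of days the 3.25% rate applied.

88 days

Let d = days at the first rate; then 365 − d days at the second rate.
€425,000 × [3.25%·d + 3.35%·(365−d)] / 365 = €14,135.03
Solving gives d = 88, so the new rate took effect on 30 March 2017.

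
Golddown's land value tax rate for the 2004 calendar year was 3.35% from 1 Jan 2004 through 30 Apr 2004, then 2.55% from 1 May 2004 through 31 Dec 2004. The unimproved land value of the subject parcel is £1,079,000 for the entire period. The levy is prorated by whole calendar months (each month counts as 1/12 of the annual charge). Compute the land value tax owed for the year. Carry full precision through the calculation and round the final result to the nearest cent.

£30,391.83

1 Jan – 30 Apr 2004: 4 months at 3.35% → £1,079,000 × 3.35% × 4/12 = £12,048.8333
1 May – 31 Dec 2004: 8 months at 2.55% → £1,079,000 × 2.55% × 8/12 = £18,343.0000
Total = £30,391.8333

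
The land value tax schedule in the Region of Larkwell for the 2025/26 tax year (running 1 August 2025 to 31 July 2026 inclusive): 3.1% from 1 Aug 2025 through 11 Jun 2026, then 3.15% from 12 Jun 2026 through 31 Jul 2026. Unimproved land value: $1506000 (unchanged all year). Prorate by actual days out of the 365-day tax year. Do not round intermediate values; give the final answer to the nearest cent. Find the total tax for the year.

$46789.15

1 Aug 2025 – 11 Jun 2026: 315 days at 3.1% → $1506000 × 3.1% × 315/365 = $40290.6575
12 Jun – 31 Jul 2026: 50 days at 3.15% → $1506000 × 3.15% × 50/365 = $6498.4932
Total = $46789.1507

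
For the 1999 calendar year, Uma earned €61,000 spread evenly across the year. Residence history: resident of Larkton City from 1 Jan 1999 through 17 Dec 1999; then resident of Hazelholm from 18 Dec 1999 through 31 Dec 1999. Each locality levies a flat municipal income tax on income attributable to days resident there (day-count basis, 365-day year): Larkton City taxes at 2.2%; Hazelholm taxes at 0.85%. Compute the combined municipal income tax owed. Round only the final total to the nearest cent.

Larkton City, 1 Jan – 17 Dec 1999: 351 days → €61,000 × 2.2% × 351/365 = €1,290.5260
Hazelholm, 18 Dec – 31 Dec 1999: 14 days → €61,000 × 0.85% × 14/365 = €19.8877
Total = €1,310.4137

€1,310.41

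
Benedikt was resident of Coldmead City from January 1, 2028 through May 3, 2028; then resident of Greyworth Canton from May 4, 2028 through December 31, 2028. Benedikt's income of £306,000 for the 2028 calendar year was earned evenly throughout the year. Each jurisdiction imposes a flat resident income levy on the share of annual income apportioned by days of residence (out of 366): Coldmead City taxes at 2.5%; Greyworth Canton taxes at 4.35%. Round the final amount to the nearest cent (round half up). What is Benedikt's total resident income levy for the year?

Coldmead City, January 1 – May 3, 2028: 124 days → £306,000 × 2.5% × 124/366 = £2,591.8033
Greyworth Canton, May 4 – December 31, 2028: 242 days → £306,000 × 4.35% × 242/366 = £8,801.2623
Total = £11,393.0656

£11,393.07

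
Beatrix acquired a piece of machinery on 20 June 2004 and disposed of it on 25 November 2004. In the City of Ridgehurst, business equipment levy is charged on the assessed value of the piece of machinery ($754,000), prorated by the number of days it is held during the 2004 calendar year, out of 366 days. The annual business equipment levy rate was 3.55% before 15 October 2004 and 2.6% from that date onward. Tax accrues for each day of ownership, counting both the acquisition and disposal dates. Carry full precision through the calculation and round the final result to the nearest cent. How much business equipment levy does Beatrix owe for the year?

20 June – 14 October 2004: 117 days at 3.55% → $754,000 × 3.55% × 117/366 = $8,556.6639
15 October – 25 November 2004: 42 days at 2.6% → $754,000 × 2.6% × 42/366 = $2,249.6393
Total = $10,806.3033

$10,806.30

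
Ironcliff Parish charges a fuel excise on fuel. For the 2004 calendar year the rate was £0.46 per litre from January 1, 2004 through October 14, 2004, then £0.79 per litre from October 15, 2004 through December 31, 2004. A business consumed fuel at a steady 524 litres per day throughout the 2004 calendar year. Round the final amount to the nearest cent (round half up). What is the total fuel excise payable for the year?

January 1 – October 14, 2004: 288 days × 524 litres/day = 150,912 litres at £0.46/litre → £69419.52
October 15 – December 31, 2004: 78 days × 524 litres/day = 40,872 litres at £0.79/litre → £32288.88

£101708.40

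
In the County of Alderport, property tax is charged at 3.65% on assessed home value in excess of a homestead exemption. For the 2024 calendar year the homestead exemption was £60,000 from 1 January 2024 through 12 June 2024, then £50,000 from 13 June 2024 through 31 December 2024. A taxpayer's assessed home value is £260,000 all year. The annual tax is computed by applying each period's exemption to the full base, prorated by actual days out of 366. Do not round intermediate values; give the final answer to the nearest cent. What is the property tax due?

1 January – 12 June 2024: 164 days, exemption £60,000 → (£260,000 − £60,000) × 3.65% × 164/366 = £3,271.0383
13 June – 31 December 2024: 202 days, exemption £50,000 → (£260,000 − £50,000) × 3.65% × 202/366 = £4,230.4098
Total = £7,501.4481

£7,501.45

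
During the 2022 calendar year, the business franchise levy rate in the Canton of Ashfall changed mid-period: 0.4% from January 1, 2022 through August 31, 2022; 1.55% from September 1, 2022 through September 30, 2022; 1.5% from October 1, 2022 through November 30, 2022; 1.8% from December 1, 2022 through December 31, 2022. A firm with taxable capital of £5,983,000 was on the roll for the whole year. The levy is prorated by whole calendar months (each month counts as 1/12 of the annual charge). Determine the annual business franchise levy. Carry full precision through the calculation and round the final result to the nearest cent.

£47,614.71

January 1 – August 31, 2022: 8 months at 0.4% → £5,983,000 × 0.4% × 8/12 = £15,954.6667
September 1 – September 30, 2022: 1 month at 1.55% → £5,983,000 × 1.55% × 1/12 = £7,728.0417
October 1 – November 30, 2022: 2 months at 1.5% → £5,983,000 × 1.5% × 2/12 = £14,957.5000
December 1 – December 31, 2022: 1 month at 1.8% → £5,983,000 × 1.8% × 1/12 = £8,974.5000
Total = £47,614.7083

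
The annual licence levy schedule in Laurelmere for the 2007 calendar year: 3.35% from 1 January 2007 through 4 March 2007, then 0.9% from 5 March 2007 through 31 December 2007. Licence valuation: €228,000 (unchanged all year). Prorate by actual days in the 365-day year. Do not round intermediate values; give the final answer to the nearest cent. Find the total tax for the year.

€3,016.16

1 January – 4 March 2007: 63 days at 3.35% → €228,000 × 3.35% × 63/365 = €1,318.3397
5 March – 31 December 2007: 302 days at 0.9% → €228,000 × 0.9% × 302/365 = €1,697.8192
Total = €3,016.1589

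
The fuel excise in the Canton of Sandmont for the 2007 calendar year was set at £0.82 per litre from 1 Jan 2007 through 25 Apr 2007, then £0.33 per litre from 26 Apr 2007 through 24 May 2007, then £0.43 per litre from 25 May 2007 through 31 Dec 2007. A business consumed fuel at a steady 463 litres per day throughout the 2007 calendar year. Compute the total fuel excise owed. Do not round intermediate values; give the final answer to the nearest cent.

1 Jan – 25 Apr 2007: 115 days × 463 litres/day = 53,245 litres at £0.82/litre → £43,660.90
26 Apr – 24 May 2007: 29 days × 463 litres/day = 13,427 litres at £0.33/litre → £4,430.91
25 May – 31 Dec 2007: 221 days × 463 litres/day = 102,323 litres at £0.43/litre → £43,998.89

£92,090.70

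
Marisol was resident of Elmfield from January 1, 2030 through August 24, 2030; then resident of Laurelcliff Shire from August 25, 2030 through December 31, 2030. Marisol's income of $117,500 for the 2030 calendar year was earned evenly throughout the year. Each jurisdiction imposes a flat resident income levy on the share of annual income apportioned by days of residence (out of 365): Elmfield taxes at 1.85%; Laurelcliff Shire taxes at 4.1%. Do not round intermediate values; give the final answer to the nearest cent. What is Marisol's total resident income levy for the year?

Elmfield, January 1 – August 24, 2030: 236 days → $117,500 × 1.85% × 236/365 = $1,405.4932
Laurelcliff Shire, August 25 – December 31, 2030: 129 days → $117,500 × 4.1% × 129/365 = $1,702.6233
Total = $3,108.1164

$3,108.12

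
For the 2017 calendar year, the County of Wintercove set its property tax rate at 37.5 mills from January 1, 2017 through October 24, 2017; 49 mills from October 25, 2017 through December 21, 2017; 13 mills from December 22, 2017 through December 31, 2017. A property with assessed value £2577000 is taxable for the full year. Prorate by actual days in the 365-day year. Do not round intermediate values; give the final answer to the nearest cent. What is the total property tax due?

£99616.94

January 1 – October 24, 2017: 297 days at 37.5 mills → £2577000 × 3.75% × 297/365 = £78633.8014
October 25 – December 21, 2017: 58 days at 49 mills → £2577000 × 4.9% × 58/365 = £20065.2986
December 22 – December 31, 2017: 10 days at 13 mills → £2577000 × 1.3% × 10/365 = £917.8356
Total = £99616.9356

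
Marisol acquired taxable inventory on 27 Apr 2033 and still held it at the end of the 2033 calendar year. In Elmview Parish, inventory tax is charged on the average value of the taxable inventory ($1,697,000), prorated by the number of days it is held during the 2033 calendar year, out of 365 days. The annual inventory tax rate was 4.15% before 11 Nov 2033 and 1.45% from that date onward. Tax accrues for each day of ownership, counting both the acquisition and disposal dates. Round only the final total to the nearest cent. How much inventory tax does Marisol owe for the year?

$41,641.59

27 Apr – 10 Nov 2033: 198 days at 4.15% → $1,697,000 × 4.15% × 198/365 = $38,203.4219
11 Nov – 31 Dec 2033: 51 days at 1.45% → $1,697,000 × 1.45% × 51/365 = $3,438.1685
Total = $41,641.5904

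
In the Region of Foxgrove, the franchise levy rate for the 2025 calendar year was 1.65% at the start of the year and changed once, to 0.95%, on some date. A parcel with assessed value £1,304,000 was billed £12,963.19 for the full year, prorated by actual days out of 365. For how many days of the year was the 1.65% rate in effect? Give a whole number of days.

23 days

Let d = days at the first rate; then 365 − d days at the second rate.
£1,304,000 × [1.65%·d + 0.95%·(365−d)] / 365 = £12,963.19
Solving gives d = 23, so the new rate took effect on 24 Jan 2025.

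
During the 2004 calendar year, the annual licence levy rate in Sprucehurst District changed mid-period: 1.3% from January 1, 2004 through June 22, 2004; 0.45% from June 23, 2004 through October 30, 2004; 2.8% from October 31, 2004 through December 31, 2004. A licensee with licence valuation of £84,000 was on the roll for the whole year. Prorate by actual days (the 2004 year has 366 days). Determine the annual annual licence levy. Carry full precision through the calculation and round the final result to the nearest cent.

£1,051.84

January 1 – June 22, 2004: 174 days at 1.3% → £84,000 × 1.3% × 174/366 = £519.1475
June 23 – October 30, 2004: 130 days at 0.45% → £84,000 × 0.45% × 130/366 = £134.2623
October 31 – December 31, 2004: 62 days at 2.8% → £84,000 × 2.8% × 62/366 = £398.4262
Total = £1,051.8361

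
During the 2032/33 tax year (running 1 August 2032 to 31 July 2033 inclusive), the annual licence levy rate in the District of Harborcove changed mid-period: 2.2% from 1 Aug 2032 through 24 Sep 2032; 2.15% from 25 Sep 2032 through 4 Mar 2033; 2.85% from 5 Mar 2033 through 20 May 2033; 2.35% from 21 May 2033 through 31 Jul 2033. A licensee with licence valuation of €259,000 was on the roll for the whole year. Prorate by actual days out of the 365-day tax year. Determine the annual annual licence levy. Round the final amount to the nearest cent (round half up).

1 Aug – 24 Sep 2032: 55 days at 2.2% → €259,000 × 2.2% × 55/365 = €858.6027
25 Sep 2032 – 4 Mar 2033: 161 days at 2.15% → €259,000 × 2.15% × 161/365 = €2,456.2425
5 Mar – 20 May 2033: 77 days at 2.85% → €259,000 × 2.85% × 77/365 = €1,557.1932
21 May – 31 Jul 2033: 72 days at 2.35% → €259,000 × 2.35% × 72/365 = €1,200.6247
Total = €6,072.6630

€6,072.66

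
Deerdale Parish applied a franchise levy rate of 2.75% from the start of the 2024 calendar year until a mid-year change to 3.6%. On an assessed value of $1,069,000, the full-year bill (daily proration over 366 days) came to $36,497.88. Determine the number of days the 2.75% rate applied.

80 days

Let d = days at the first rate; then 366 − d days at the second rate.
$1,069,000 × [2.75%·d + 3.6%·(366−d)] / 366 = $36,497.88
Solving gives d = 80, so the new rate took effect on 21 March 2024.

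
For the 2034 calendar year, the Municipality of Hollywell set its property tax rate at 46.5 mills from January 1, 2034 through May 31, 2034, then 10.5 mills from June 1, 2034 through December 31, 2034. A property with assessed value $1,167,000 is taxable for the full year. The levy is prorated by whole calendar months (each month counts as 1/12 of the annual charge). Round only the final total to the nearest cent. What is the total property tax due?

$29,758.50

January 1 – May 31, 2034: 5 months at 46.5 mills → $1,167,000 × 4.65% × 5/12 = $22,610.6250
June 1 – December 31, 2034: 7 months at 10.5 mills → $1,167,000 × 1.05% × 7/12 = $7,147.8750
Total = $29,758.5000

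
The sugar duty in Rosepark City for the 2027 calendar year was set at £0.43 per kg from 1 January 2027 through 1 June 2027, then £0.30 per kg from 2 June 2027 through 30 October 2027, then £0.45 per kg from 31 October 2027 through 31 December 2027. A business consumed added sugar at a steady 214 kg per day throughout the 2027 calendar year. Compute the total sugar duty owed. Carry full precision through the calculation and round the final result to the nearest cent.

1 January – 1 June 2027: 152 days × 214 kg/day = 32,528 kg at £0.43/kg → £13,987.04
2 June – 30 October 2027: 151 days × 214 kg/day = 32,314 kg at £0.30/kg → £9,694.20
31 October – 31 December 2027: 62 days × 214 kg/day = 13,268 kg at £0.45/kg → £5,970.60

£29,651.84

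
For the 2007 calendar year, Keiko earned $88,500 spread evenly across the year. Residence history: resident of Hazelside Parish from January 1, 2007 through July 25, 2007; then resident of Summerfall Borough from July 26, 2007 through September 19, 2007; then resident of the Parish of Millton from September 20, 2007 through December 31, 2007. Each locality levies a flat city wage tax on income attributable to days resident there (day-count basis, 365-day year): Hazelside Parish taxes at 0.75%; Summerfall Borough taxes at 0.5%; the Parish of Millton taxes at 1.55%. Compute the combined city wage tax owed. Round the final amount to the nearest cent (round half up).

Hazelside Parish, January 1 – July 25, 2007: 206 days → $88,500 × 0.75% × 206/365 = $374.6096
Summerfall Borough, July 26 – September 19, 2007: 56 days → $88,500 × 0.5% × 56/365 = $67.8904
The Parish of Millton, September 20 – December 31, 2007: 103 days → $88,500 × 1.55% × 103/365 = $387.0966
Total = $829.5966

$829.60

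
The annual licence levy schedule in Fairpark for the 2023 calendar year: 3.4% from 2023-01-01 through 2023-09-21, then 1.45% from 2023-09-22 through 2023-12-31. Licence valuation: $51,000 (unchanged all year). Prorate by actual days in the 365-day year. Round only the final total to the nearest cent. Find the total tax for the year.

2023-01-01 to 2023-09-21: 264 days at 3.4% → $51,000 × 3.4% × 264/365 = $1,254.1808
2023-09-22 to 2023-12-31: 101 days at 1.45% → $51,000 × 1.45% × 101/365 = $204.6288
Total = $1,458.8096

$1,458.81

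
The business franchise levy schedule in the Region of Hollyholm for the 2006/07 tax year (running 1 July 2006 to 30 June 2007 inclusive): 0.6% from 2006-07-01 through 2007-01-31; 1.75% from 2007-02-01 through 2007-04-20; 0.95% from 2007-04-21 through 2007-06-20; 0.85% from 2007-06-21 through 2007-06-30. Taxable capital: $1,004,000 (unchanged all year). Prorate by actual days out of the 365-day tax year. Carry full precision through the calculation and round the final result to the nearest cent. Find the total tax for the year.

2006-07-01 to 2007-01-31: 215 days at 0.6% → $1,004,000 × 0.6% × 215/365 = $3,548.3836
2007-02-01 to 2007-04-20: 79 days at 1.75% → $1,004,000 × 1.75% × 79/365 = $3,802.8219
2007-04-21 to 2007-06-20: 61 days at 0.95% → $1,004,000 × 0.95% × 61/365 = $1,594.0219
2007-06-21 to 2007-06-30: 10 days at 0.85% → $1,004,000 × 0.85% × 10/365 = $233.8082
Total = $9,179.0356

$9,179.04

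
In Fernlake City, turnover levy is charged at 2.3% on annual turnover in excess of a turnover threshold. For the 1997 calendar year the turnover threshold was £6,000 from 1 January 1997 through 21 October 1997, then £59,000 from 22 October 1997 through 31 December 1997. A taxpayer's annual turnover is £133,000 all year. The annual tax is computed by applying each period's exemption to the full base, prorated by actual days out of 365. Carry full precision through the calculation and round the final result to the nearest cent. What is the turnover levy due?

£2,683.88

1 January – 21 October 1997: 294 days, exemption £6,000 → (£133,000 − £6,000) × 2.3% × 294/365 = £2,352.8055
22 October – 31 December 1997: 71 days, exemption £59,000 → (£133,000 − £59,000) × 2.3% × 71/365 = £331.0740
Total = £2,683.8795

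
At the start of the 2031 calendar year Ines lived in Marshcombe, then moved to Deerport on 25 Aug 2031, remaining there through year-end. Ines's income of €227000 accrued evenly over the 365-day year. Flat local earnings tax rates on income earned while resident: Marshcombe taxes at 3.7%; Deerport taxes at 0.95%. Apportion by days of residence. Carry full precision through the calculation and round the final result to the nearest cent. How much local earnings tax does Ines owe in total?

€6192.75

Marshcombe, 1 Jan – 24 Aug 2031: 236 days → €227000 × 3.7% × 236/365 = €5430.5863
Deerport, 25 Aug – 31 Dec 2031: 129 days → €227000 × 0.95% × 129/365 = €762.1603
Total = €6192.7466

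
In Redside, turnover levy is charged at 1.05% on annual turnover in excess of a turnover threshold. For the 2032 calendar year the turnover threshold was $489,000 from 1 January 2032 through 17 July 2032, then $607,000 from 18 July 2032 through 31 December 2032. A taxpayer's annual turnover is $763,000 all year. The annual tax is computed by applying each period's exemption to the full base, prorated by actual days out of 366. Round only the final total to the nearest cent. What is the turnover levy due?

1 January – 17 July 2032: 199 days, exemption $489,000 → ($763,000 − $489,000) × 1.05% × 199/366 = $1,564.2705
18 July – 31 December 2032: 167 days, exemption $607,000 → ($763,000 − $607,000) × 1.05% × 167/366 = $747.3934
Total = $2,311.6639

$2,311.66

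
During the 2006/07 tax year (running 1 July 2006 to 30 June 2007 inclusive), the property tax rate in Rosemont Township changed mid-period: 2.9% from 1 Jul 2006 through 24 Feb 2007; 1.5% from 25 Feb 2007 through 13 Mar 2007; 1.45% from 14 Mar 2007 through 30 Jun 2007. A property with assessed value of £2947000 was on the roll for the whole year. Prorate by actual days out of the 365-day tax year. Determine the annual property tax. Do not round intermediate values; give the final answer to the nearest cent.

1 Jul 2006 – 24 Feb 2007: 239 days at 2.9% → £2947000 × 2.9% × 239/365 = £55960.7041
25 Feb – 13 Mar 2007: 17 days at 1.5% → £2947000 × 1.5% × 17/365 = £2058.8630
14 Mar – 30 Jun 2007: 109 days at 1.45% → £2947000 × 1.45% × 109/365 = £12760.9137
Total = £70780.4808

£70780.48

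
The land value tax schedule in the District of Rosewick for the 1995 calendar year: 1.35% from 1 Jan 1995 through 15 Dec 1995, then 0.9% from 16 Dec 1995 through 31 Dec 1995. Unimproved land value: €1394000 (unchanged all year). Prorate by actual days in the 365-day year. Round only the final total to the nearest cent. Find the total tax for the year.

€18544.02

1 Jan – 15 Dec 1995: 349 days at 1.35% → €1394000 × 1.35% × 349/365 = €17994.0575
16 Dec – 31 Dec 1995: 16 days at 0.9% → €1394000 × 0.9% × 16/365 = €549.9616
Total = €18544.0192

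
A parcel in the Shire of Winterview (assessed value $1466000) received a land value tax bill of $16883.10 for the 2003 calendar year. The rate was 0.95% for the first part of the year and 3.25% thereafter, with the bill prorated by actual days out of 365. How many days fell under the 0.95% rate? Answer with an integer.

333 days

Let d = days at the first rate; then 365 − d days at the second rate.
$1466000 × [0.95%·d + 3.25%·(365−d)] / 365 = $16883.10
Solving gives d = 333, so the new rate took effect on 30 November 2003.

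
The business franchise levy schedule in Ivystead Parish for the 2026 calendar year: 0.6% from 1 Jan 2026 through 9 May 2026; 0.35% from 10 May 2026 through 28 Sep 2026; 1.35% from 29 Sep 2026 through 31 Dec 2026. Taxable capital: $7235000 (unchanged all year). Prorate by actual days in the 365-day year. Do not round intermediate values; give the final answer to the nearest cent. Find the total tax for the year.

$50347.67

1 Jan – 9 May 2026: 129 days at 0.6% → $7235000 × 0.6% × 129/365 = $15342.1644
10 May – 28 Sep 2026: 142 days at 0.35% → $7235000 × 0.35% × 142/365 = $9851.4932
29 Sep – 31 Dec 2026: 94 days at 1.35% → $7235000 × 1.35% × 94/365 = $25154.0137
Total = $50347.6712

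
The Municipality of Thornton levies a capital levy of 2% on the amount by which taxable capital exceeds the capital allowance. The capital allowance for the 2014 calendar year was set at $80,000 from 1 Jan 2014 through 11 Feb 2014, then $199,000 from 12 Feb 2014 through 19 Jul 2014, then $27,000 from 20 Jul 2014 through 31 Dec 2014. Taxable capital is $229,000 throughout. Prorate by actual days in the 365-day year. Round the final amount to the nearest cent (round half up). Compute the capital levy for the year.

1 Jan – 11 Feb 2014: 42 days, exemption $80,000 → ($229,000 − $80,000) × 2% × 42/365 = $342.9041
12 Feb – 19 Jul 2014: 158 days, exemption $199,000 → ($229,000 − $199,000) × 2% × 158/365 = $259.7260
20 Jul – 31 Dec 2014: 165 days, exemption $27,000 → ($229,000 − $27,000) × 2% × 165/365 = $1,826.3014
Total = $2,428.9315

$2,428.93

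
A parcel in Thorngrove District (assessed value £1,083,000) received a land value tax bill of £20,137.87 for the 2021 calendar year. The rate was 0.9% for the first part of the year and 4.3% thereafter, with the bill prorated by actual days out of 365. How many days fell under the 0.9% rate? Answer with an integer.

Let d = days at the first rate; then 365 − d days at the second rate.
£1,083,000 × [0.9%·d + 4.3%·(365−d)] / 365 = £20,137.87
Solving gives d = 262, so the new rate took effect on 20 September 2021.

262 days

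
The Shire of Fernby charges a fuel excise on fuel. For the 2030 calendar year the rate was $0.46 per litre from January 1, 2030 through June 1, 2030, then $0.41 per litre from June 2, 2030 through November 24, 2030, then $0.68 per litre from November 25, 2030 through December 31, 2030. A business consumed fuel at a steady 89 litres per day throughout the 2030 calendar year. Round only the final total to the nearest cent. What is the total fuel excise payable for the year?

$14,884.36

January 1 – June 1, 2030: 152 days × 89 litres/day = 13,528 litres at $0.46/litre → $6,222.88
June 2 – November 24, 2030: 176 days × 89 litres/day = 15,664 litres at $0.41/litre → $6,422.24
November 25 – December 31, 2030: 37 days × 89 litres/day = 3,293 litres at $0.68/litre → $2,239.24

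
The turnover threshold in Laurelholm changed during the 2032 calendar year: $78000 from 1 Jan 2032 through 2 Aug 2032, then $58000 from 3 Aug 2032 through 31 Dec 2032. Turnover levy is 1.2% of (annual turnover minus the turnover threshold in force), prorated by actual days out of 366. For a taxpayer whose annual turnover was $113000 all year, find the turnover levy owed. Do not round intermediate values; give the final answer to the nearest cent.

$519.02

1 Jan – 2 Aug 2032: 215 days, exemption $78000 → ($113000 − $78000) × 1.2% × 215/366 = $246.7213
3 Aug – 31 Dec 2032: 151 days, exemption $58000 → ($113000 − $58000) × 1.2% × 151/366 = $272.2951
Total = $519.0164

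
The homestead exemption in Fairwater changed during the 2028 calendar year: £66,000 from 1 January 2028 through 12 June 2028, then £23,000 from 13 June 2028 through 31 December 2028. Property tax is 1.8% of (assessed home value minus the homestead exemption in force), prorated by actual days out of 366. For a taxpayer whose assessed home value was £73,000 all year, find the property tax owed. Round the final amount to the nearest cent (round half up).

1 January – 12 June 2028: 164 days, exemption £66,000 → (£73,000 − £66,000) × 1.8% × 164/366 = £56.4590
13 June – 31 December 2028: 202 days, exemption £23,000 → (£73,000 − £23,000) × 1.8% × 202/366 = £496.7213
Total = £553.1803

£553.18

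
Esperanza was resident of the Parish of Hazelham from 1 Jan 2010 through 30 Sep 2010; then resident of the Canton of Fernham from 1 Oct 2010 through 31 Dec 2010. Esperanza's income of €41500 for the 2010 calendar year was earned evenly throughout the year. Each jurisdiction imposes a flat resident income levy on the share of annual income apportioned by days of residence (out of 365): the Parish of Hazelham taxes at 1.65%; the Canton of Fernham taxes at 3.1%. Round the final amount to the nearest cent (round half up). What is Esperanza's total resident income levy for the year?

The Parish of Hazelham, 1 Jan – 30 Sep 2010: 273 days → €41500 × 1.65% × 273/365 = €512.1555
The Canton of Fernham, 1 Oct – 31 Dec 2010: 92 days → €41500 × 3.1% × 92/365 = €324.2685
Total = €836.4240

€836.42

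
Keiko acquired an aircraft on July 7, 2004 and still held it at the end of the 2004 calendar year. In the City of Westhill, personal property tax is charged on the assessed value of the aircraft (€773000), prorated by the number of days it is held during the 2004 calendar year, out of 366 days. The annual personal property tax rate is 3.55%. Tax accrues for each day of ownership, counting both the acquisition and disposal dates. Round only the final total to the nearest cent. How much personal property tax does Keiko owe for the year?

€13345.87

Days held (July 7 – December 31, 2004): 178 out of 366
Tax = €773000 × 3.55% × 178/366 = €13345.8661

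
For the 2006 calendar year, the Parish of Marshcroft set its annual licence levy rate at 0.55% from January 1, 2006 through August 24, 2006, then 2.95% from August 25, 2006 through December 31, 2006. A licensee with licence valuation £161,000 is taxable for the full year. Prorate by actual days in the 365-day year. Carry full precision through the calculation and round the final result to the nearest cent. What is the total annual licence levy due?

£2,251.13

January 1 – August 24, 2006: 236 days at 0.55% → £161,000 × 0.55% × 236/365 = £572.5425
August 25 – December 31, 2006: 129 days at 2.95% → £161,000 × 2.95% × 129/365 = £1,678.5904
Total = £2,251.1329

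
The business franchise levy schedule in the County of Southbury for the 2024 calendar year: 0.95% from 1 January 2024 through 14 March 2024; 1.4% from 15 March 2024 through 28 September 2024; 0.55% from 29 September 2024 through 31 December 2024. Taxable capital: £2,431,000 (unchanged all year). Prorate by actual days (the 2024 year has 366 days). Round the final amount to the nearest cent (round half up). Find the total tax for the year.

1 January – 14 March 2024: 74 days at 0.95% → £2,431,000 × 0.95% × 74/366 = £4,669.3798
15 March – 28 September 2024: 198 days at 1.4% → £2,431,000 × 1.4% × 198/366 = £18,411.8361
29 September – 31 December 2024: 94 days at 0.55% → £2,431,000 × 0.55% × 94/366 = £3,433.9536
Total = £26,515.1694

£26,515.17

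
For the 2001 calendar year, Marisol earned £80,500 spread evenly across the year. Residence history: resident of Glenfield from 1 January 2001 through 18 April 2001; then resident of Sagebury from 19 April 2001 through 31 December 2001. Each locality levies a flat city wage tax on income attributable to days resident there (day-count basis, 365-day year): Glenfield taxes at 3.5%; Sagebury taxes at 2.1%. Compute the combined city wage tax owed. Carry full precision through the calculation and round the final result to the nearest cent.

Glenfield, 1 January – 18 April 2001: 108 days → £80,500 × 3.5% × 108/365 = £833.6712
Sagebury, 19 April – 31 December 2001: 257 days → £80,500 × 2.1% × 257/365 = £1,190.2973
Total = £2,023.9685

£2,023.97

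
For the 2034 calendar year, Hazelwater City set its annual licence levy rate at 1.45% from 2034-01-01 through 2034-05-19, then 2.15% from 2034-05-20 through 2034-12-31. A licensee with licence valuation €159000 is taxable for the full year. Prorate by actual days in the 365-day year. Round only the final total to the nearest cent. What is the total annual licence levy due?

€2994.65

2034-01-01 to 2034-05-19: 139 days at 1.45% → €159000 × 1.45% × 139/365 = €877.9849
2034-05-20 to 2034-12-31: 226 days at 2.15% → €159000 × 2.15% × 226/365 = €2116.6603
Total = €2994.6452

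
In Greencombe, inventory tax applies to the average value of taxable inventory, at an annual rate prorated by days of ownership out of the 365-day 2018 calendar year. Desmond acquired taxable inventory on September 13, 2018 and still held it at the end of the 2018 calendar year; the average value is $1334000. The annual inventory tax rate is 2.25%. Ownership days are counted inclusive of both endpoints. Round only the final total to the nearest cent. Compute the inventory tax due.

$9045.62

Days held (September 13 – December 31, 2018): 110 out of 365
Tax = $1334000 × 2.25% × 110/365 = $9045.6164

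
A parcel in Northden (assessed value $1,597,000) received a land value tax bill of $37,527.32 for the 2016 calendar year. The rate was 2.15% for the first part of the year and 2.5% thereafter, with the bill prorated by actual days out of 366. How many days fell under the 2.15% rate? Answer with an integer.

Let d = days at the first rate; then 366 − d days at the second rate.
$1,597,000 × [2.15%·d + 2.5%·(366−d)] / 366 = $37,527.32
Solving gives d = 157, so the new rate took effect on 6 June 2016.

157 days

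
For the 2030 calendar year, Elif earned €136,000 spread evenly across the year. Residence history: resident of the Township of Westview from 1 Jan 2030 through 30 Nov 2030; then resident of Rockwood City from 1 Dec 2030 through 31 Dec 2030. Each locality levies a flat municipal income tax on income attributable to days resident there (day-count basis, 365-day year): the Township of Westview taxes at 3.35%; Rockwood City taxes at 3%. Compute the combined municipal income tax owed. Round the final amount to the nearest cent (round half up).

The Township of Westview, 1 Jan – 30 Nov 2030: 334 days → €136,000 × 3.35% × 334/365 = €4,169.0521
Rockwood City, 1 Dec – 31 Dec 2030: 31 days → €136,000 × 3% × 31/365 = €346.5205
Total = €4,515.5726

€4,515.57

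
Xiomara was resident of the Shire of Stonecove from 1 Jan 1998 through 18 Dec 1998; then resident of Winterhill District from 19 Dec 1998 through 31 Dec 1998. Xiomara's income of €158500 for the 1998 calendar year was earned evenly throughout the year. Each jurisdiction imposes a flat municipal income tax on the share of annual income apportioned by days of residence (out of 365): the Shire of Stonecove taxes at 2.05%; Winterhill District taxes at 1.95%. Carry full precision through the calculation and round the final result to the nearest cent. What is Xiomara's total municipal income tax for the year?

The Shire of Stonecove, 1 Jan – 18 Dec 1998: 352 days → €158500 × 2.05% × 352/365 = €3133.5233
Winterhill District, 19 Dec – 31 Dec 1998: 13 days → €158500 × 1.95% × 13/365 = €110.0815
Total = €3243.6048

€3243.60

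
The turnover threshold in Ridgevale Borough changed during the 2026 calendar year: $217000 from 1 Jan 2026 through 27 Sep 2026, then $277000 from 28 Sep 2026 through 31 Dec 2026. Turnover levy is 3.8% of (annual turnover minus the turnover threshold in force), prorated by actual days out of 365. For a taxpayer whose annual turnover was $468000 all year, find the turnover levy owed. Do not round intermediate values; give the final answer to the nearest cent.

1 Jan – 27 Sep 2026: 270 days, exemption $217000 → ($468000 − $217000) × 3.8% × 270/365 = $7055.5068
28 Sep – 31 Dec 2026: 95 days, exemption $277000 → ($468000 − $277000) × 3.8% × 95/365 = $1889.0685
Total = $8944.5753

$8944.58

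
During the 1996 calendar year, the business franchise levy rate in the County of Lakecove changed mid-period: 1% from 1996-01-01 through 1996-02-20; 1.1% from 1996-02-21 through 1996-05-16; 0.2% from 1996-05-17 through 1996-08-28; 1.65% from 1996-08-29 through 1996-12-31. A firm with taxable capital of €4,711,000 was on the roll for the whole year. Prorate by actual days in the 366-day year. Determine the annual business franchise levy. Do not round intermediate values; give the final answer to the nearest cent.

€47,965.96

1996-01-01 to 1996-02-20: 51 days at 1% → €4,711,000 × 1% × 51/366 = €6,564.5082
1996-02-21 to 1996-05-16: 86 days at 1.1% → €4,711,000 × 1.1% × 86/366 = €12,176.5191
1996-05-17 to 1996-08-28: 104 days at 0.2% → €4,711,000 × 0.2% × 104/366 = €2,677.2896
1996-08-29 to 1996-12-31: 125 days at 1.65% → €4,711,000 × 1.65% × 125/366 = €26,547.6434
Total = €47,965.9604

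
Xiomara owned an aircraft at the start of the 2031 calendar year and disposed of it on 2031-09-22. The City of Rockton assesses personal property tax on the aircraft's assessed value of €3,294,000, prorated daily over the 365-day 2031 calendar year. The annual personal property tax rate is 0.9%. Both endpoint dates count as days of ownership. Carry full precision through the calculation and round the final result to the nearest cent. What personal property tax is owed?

€21,523.81

Days held (2031-01-01 to 2031-09-22): 265 out of 365
Tax = €3,294,000 × 0.9% × 265/365 = €21,523.8082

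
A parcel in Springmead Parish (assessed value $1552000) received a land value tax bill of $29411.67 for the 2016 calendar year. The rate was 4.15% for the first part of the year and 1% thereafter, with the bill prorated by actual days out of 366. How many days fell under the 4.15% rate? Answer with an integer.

104 days

Let d = days at the first rate; then 366 − d days at the second rate.
$1552000 × [4.15%·d + 1%·(366−d)] / 366 = $29411.67
Solving gives d = 104, so the new rate took effect on April 14, 2016.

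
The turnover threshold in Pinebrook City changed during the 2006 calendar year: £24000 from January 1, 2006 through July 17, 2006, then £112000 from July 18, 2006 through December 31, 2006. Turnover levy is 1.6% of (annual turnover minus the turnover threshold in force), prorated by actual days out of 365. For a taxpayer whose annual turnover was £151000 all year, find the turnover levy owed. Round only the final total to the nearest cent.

£1387.79

January 1 – July 17, 2006: 198 days, exemption £24000 → (£151000 − £24000) × 1.6% × 198/365 = £1102.2904
July 18 – December 31, 2006: 167 days, exemption £112000 → (£151000 − £112000) × 1.6% × 167/365 = £285.5014
Total = £1387.7918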